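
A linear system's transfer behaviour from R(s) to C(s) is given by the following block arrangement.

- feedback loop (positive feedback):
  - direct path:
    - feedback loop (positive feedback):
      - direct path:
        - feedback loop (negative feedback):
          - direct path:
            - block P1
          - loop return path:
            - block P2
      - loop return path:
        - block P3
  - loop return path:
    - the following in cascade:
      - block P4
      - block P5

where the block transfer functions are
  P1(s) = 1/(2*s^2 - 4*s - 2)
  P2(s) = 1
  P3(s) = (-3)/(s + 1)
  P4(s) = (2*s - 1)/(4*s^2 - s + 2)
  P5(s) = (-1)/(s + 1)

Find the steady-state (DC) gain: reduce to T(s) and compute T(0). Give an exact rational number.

[1] apply the feedback formula to P1, P2; result 1/(2*s^2 - 4*s - 1)
[2] feedback reduction of [P1/(1+P1*P2)], P3; result (s + 1)/(2*s^3 - 2*s^2 - 5*s + 2)
[3] combine P4, P5 in series; result (1 - 2*s)/(4*s^3 + 3*s^2 + s + 2)
[4] reduce the feedback loop with forward [[P1/(1+P1*P2)]/(1-[P1/(1+P1*P2)]*P3)] and return (P4*P5); result (4*s^3 + 3*s^2 + s + 2)/(8*s^5 - 10*s^4 - 14*s^3 + 9*s^2 - 10*s + 3)
Step 4 gives the overall T(s). Then T(0) = 2/3.

Therefore the answer is 2/3.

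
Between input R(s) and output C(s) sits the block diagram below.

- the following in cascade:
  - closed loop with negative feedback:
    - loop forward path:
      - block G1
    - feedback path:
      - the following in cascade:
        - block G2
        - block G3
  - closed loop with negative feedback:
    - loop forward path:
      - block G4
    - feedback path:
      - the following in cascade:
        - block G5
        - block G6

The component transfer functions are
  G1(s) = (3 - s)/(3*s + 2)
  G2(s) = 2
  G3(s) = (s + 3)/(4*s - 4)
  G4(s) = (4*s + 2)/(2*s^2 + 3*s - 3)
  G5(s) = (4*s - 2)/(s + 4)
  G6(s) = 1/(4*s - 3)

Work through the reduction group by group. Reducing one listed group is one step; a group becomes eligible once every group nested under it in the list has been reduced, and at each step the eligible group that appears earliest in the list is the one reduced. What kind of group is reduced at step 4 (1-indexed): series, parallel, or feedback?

Step 1 - multiply G2, G3 (series)
Step 2 - feedback reduction of G1, (G2*G3)
Step 3 - cascade G5, G6
Step 4 - collapse the loop (G4 forward, (G5*G6) return)
Step 5 - cascade [G1/(1+G1*(G2*G3))], [G4/(1+G4*(G5*G6))]
So the answer for step 4 is feedback.

Final answer: feedback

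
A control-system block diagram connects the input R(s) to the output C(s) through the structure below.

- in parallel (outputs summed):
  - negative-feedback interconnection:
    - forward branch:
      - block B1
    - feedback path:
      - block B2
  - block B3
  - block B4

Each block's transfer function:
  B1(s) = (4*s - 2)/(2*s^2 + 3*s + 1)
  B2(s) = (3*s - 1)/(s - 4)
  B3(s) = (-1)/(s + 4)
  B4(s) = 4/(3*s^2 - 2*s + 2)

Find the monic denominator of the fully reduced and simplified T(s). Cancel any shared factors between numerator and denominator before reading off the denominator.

The answer is s^6 + 41*s^5/6 - 5*s^4/6 - 121*s^3/3 + 27*s^2 - 26*s - 8/3.

Reasoning:
[1] collapse the loop (B1 forward, B2 return) = (4*s^2 - 18*s + 8)/(2*s^3 + 7*s^2 - 21*s - 2)
[2] reduce the parallel group [B1/(1+B1*B2)], B3, B4 = (6*s^5 - 23*s^4 - 47*s^3 + 198*s^2 - 498*s + 36)/(6*s^6 + 41*s^5 - 5*s^4 - 242*s^3 + 162*s^2 - 156*s - 16)
The result of step 2 is T(s) in lowest terms. Its denominator has leading coefficient 6; dividing the denominator through by 6 makes it monic.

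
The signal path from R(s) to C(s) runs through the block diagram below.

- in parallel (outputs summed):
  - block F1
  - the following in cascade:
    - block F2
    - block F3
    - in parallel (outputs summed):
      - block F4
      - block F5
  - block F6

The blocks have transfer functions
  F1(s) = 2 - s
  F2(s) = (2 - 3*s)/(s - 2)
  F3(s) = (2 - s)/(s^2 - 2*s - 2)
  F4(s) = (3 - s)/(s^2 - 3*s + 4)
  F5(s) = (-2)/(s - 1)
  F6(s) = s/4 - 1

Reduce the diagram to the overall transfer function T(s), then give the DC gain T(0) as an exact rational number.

(1) add F4, F5 (parallel); result (-3*s^2 + 10*s - 11)/(s^3 - 4*s^2 + 7*s - 4)
(2) combine F2, F3, (F4+F5) in series; result (-9*s^3 + 36*s^2 - 53*s + 22)/(s^5 - 6*s^4 + 13*s^3 - 10*s^2 - 6*s + 8)
(3) reduce the parallel group F1, (F2*F3*(F4+F5)), F6; result (-3*s^6 + 22*s^5 - 63*s^4 + 46*s^3 + 122*s^2 - 260*s + 120)/(4*s^5 - 24*s^4 + 52*s^3 - 40*s^2 - 24*s + 32)
That last expression is T(s); at s = 0 only the constant terms survive, so T(0) = 120/32 = 15/4.

Final answer: 15/4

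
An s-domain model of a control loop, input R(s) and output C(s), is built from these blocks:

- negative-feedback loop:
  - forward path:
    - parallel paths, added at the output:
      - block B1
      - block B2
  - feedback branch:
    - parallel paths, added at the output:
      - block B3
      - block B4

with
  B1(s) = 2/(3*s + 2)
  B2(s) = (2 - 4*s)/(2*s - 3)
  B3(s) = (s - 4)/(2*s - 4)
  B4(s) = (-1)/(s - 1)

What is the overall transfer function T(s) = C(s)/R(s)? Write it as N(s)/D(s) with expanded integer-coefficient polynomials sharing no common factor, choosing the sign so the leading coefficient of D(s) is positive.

Step 1. reduce the parallel group B1, B2, giving (-12*s^2 + 2*s - 2)/(6*s^2 - 5*s - 6)
Step 2. add B3, B4 (parallel), giving (s^2 - 7*s + 8)/(2*s^2 - 6*s + 4)
Step 3. collapse the loop ((B1+B2) forward, (B3+B4) return), which is the overall transfer function T(s) = C(s)/R(s) in lowest terms

Final answer: (-12*s^4 + 38*s^3 - 32*s^2 + 10*s - 4)/(20*s^3 - 35*s^2 + 23*s - 20)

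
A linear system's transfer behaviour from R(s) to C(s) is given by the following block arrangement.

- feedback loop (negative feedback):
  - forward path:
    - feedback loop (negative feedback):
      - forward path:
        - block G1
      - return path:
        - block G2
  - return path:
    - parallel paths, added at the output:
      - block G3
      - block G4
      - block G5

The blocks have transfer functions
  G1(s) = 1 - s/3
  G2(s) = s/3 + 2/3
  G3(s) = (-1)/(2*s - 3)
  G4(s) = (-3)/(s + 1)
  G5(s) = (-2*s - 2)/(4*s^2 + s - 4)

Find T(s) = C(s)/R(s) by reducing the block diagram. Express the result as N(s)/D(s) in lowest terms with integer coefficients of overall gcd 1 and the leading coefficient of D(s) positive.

1. feedback reduction of G1, G2: (3*s - 9)/(s^2 - s - 15)
2. combine G3, G4, G5 in parallel: (-32*s^3 + 23*s^2 + 44*s - 26)/(8*s^4 - 2*s^3 - 21*s^2 + s + 12)
3. apply the feedback formula to [G1/(1+G1*G2)], (G3+G4+G5); the result is T(s) itself (integer coefficients, no common factor, positive leading denominator coefficient)

Final answer: (24*s^5 - 78*s^4 - 45*s^3 + 192*s^2 + 27*s - 108)/(8*s^6 - 10*s^5 - 235*s^4 + 409*s^3 + 251*s^2 - 501*s + 54)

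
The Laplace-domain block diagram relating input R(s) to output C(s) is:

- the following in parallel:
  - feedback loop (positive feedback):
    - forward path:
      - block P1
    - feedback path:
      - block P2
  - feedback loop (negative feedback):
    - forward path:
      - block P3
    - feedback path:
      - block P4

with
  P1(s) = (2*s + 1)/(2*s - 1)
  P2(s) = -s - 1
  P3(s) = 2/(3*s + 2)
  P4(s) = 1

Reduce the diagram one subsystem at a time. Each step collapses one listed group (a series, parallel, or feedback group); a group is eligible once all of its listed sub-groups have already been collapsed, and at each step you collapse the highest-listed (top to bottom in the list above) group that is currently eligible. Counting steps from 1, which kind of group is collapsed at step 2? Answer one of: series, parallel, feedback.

Step 1. reduce the feedback loop with forward P1 and return P2
Step 2. collapse the loop (P3 forward, P4 return)
Step 3. reduce the parallel group [P1/(1-P1*P2)], [P3/(1+P3*P4)]
So the answer for step 2 is feedback.

Answer: feedback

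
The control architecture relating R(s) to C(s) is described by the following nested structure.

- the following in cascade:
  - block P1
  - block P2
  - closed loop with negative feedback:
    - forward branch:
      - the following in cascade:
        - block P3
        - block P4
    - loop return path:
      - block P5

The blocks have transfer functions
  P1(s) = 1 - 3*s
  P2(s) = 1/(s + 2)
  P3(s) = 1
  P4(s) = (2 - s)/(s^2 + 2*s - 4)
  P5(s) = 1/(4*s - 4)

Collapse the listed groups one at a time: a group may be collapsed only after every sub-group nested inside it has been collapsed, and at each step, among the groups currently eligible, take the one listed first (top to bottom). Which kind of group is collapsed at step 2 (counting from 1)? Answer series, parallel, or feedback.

[1] series reduction of P3, P4
[2] apply the feedback formula to (P3*P4), P5
[3] cascade P1, P2, [(P3*P4)/(1+(P3*P4)*P5)]
So the answer for step 2 is feedback.

Final answer: feedback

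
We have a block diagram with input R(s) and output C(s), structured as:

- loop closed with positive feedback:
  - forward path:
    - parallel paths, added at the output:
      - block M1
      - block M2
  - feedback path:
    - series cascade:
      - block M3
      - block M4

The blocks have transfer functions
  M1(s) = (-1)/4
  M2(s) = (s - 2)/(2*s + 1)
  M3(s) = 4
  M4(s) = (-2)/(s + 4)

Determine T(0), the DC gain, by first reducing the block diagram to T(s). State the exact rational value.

Step 1 - add M1, M2 (parallel) -> (2*s - 9)/(8*s + 4)
Step 2 - multiply M3, M4 (series) -> (-8)/(s + 4)
Step 3 - collapse the loop ((M1+M2) forward, (M3*M4) return) -> (2*s^2 - s - 36)/(8*s^2 + 52*s - 56)
That last expression is T(s); at s = 0 only the constant terms survive, so T(0) = -36/(-56) = 9/14.

Hence the answer: 9/14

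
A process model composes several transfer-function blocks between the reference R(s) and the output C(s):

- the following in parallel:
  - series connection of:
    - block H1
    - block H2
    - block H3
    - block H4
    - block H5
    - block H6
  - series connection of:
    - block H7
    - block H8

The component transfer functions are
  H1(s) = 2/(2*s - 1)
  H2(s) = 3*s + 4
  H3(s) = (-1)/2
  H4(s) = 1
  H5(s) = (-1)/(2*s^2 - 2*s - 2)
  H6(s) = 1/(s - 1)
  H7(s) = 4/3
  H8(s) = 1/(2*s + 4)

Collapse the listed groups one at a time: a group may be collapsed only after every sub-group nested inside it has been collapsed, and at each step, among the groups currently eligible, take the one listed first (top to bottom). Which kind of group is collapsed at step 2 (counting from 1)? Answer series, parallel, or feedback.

Answer: series

Working:
[1] series reduction of H1, H2, H3, H4, H5, H6
[2] series reduction of H7, H8
[3] sum the parallel branches (H1*H2*H3*H4*H5*H6), (H7*H8)
At step 2 the group reduced is series.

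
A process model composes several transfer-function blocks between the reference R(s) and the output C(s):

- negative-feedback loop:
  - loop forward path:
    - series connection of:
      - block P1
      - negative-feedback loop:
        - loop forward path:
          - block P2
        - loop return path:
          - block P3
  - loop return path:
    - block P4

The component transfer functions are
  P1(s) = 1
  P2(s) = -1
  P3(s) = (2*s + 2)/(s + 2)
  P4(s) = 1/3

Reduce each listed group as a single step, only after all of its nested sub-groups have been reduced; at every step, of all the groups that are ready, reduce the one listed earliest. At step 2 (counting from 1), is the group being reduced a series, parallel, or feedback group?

(1) close the feedback loop around P2, P3
(2) multiply P1, [P2/(1+P2*P3)] (series)
(3) close the feedback loop around (P1*[P2/(1+P2*P3)]), P4
Step 2: series.

Hence the answer: series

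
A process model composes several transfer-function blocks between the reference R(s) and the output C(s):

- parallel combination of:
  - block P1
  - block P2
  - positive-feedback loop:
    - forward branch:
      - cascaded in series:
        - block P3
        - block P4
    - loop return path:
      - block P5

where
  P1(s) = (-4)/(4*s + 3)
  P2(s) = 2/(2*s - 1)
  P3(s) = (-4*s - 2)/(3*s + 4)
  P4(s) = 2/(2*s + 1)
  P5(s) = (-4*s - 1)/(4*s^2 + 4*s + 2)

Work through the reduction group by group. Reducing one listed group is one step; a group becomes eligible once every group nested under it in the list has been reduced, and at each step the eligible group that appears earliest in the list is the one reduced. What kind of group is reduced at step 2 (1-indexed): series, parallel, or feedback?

Reducing step by step:

(1) cascade P3, P4
(2) collapse the loop ((P3*P4) forward, P5 return)
(3) combine P1, P2, [(P3*P4)/(1-(P3*P4)*P5)] in parallel
Step 2: feedback.

Answer: feedback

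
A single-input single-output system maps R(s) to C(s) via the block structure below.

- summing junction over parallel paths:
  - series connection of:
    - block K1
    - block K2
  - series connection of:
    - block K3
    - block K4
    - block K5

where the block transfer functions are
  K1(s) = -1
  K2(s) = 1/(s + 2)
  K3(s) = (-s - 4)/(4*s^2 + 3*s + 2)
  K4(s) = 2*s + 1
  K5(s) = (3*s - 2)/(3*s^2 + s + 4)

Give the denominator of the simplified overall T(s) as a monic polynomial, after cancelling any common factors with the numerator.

First reduce the diagram to T(s).

Step 1. combine K1, K2 in series; result (-1)/(s + 2)
Step 2. combine K3, K4, K5 in series; result (-6*s^3 - 23*s^2 + 6*s + 8)/(12*s^4 + 13*s^3 + 25*s^2 + 14*s + 8)
Step 3. parallel reduction of (K1*K2), (K3*K4*K5); result (-18*s^4 - 48*s^3 - 65*s^2 + 6*s + 8)/(12*s^5 + 37*s^4 + 51*s^3 + 64*s^2 + 36*s + 16)
No further cancellation is possible in the step-3 result, so that is T(s). Its denominator becomes monic after dividing by the leading coefficient 12.

Answer: s^5 + 37*s^4/12 + 17*s^3/4 + 16*s^2/3 + 3*s + 4/3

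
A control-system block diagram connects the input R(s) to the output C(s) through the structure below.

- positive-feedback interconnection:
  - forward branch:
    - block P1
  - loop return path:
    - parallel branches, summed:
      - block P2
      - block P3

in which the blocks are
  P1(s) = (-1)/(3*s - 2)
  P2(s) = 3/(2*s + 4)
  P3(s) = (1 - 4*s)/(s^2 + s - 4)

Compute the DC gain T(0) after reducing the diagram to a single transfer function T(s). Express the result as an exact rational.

The answer is 2/3.

Reasoning:
(1) reduce the parallel group P2, P3, giving (-5*s^2 - 11*s - 8)/(2*s^3 + 6*s^2 - 4*s - 16)
(2) reduce the feedback loop with forward P1 and return (P2+P3), giving (-2*s^3 - 6*s^2 + 4*s + 16)/(6*s^4 + 14*s^3 - 29*s^2 - 51*s + 24)
Evaluating the step-2 result (the overall T(s)) at s = 0 gives T(0) = 16/24 = 2/3.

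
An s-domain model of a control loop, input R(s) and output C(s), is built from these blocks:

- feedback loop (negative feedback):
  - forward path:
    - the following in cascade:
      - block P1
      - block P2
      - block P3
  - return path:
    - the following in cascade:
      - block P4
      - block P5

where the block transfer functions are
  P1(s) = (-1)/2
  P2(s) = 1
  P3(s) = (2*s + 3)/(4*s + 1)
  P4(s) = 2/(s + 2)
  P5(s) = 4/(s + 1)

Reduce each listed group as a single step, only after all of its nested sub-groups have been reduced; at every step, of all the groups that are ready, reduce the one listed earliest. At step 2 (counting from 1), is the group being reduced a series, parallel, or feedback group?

1. reduce the series chain P1, P2, P3
2. cascade P4, P5
3. apply the feedback formula to (P1*P2*P3), (P4*P5)
At step 2 the group reduced is series.

Final answer: series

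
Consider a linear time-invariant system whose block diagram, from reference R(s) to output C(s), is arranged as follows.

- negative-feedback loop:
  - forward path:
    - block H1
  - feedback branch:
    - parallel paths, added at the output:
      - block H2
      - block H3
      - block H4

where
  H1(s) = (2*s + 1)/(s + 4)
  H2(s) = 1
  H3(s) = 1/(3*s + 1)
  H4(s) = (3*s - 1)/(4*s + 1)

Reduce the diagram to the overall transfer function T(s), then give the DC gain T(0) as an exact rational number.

[1] reduce the parallel group H2, H3, H4: (21*s^2 + 11*s + 1)/(12*s^2 + 7*s + 1)
[2] apply the feedback formula to H1, (H2+H3+H4): (24*s^3 + 26*s^2 + 9*s + 1)/(54*s^3 + 98*s^2 + 42*s + 5)
Step 2 gives the overall T(s). Then T(0) = 1/5.

Answer: 1/5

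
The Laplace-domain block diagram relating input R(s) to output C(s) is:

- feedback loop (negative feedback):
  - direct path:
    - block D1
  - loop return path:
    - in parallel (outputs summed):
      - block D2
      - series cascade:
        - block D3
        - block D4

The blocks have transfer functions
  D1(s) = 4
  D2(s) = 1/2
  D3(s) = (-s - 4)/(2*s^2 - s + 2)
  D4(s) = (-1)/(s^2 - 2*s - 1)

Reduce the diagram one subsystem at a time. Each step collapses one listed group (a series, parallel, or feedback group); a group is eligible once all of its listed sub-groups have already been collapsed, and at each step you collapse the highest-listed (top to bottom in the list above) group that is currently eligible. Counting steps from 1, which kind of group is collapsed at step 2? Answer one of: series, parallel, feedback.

Reducing step by step:

1. multiply D3, D4 (series)
2. combine D2, (D3*D4) in parallel
3. feedback reduction of D1, (D2+(D3*D4))
So the answer for step 2 is parallel.

Answer: parallel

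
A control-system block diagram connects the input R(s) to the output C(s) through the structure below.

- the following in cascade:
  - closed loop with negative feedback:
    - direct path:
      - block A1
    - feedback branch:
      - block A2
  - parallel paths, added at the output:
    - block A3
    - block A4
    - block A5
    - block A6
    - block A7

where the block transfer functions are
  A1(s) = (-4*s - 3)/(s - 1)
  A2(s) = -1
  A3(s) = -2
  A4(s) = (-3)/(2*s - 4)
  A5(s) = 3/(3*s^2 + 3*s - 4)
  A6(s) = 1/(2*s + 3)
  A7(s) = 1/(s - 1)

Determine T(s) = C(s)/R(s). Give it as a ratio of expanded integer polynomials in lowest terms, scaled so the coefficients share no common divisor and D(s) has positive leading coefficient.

Step 1: feedback reduction of A1, A2, giving (-4*s - 3)/(5*s + 2)
Step 2: reduce the parallel group A3, A4, A5, A6, A7, giving (-24*s^5 + 12*s^4 + 107*s^3 - 108*s^2 - 135*s + 128)/(12*s^5 - 6*s^4 - 64*s^3 + 30*s^2 + 76*s - 48)
Step 3: multiply [A1/(1+A1*A2)], (A3+A4+A5+A6+A7) (series) - this is the overall T(s), already in the required normalized form

Hence the answer: (96*s^6 + 24*s^5 - 464*s^4 + 111*s^3 + 864*s^2 - 107*s - 384)/(60*s^6 - 6*s^5 - 332*s^4 + 22*s^3 + 440*s^2 - 88*s - 96)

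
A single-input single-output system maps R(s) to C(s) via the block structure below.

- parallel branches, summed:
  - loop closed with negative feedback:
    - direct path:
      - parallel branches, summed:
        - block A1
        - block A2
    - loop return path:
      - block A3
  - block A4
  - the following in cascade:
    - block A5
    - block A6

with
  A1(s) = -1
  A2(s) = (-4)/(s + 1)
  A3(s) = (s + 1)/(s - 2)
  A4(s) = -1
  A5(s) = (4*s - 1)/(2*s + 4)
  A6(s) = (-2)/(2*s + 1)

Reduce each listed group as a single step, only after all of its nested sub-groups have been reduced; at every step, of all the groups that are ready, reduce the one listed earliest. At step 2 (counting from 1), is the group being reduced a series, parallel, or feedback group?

(1) sum the parallel branches A1, A2
(2) feedback reduction of (A1+A2), A3
(3) multiply A5, A6 (series)
(4) sum the parallel branches [(A1+A2)/(1+(A1+A2)*A3)], A4, (A5*A6)
At step 2 the group reduced is feedback.

Answer: feedback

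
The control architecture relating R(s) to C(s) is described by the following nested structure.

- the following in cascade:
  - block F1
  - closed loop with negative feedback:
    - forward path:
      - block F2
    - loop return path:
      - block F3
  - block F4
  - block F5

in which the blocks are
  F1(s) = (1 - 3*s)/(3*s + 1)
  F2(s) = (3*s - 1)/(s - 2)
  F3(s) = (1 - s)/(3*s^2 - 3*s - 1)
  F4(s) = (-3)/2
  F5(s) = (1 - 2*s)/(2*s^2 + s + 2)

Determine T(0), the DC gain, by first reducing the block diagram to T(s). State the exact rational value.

[1] feedback reduction of F2, F3 -> (9*s^3 - 12*s^2 + 1)/(3*s^3 - 12*s^2 + 9*s + 1)
[2] reduce the series chain F1, [F2/(1+F2*F3)], F4, F5 -> (-162*s^5 + 351*s^4 - 207*s^3 + 18*s^2 + 15*s - 3)/(36*s^6 - 114*s^5 + 30*s^4 - 54*s^3 + 88*s^2 + 50*s + 4)
The step-2 result is T(s). Setting s = 0: T(0) = -3/4.

Final answer: -3/4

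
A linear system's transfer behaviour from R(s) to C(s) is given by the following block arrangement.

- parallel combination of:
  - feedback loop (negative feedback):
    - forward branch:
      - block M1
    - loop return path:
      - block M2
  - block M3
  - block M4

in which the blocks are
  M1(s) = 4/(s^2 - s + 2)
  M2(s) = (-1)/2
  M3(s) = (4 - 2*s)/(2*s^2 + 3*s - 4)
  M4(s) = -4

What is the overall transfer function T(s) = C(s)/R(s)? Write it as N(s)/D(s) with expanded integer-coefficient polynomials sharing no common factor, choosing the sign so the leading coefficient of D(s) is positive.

Reducing step by step:

1. close the feedback loop around M1, M2 gives 4/(s^2 - s)
2. add [M1/(1+M1*M2)], M3, M4 (parallel), which is the overall transfer function T(s) = C(s)/R(s) in lowest terms

Answer: (-8*s^4 - 6*s^3 + 42*s^2 - 8*s - 16)/(2*s^4 + s^3 - 7*s^2 + 4*s)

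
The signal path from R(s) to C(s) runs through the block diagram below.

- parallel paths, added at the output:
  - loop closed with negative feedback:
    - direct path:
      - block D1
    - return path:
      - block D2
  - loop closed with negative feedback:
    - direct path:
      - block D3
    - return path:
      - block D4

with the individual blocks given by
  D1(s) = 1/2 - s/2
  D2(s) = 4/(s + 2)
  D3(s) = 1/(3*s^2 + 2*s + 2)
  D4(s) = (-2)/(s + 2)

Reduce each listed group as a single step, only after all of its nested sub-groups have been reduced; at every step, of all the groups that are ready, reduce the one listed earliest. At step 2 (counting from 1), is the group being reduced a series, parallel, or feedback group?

The answer is feedback.

Reasoning:
Step 1 - apply the feedback formula to D1, D2
Step 2 - reduce the feedback loop with forward D3 and return D4
Step 3 - combine [D1/(1+D1*D2)], [D3/(1+D3*D4)] in parallel
At step 2 the group reduced is feedback.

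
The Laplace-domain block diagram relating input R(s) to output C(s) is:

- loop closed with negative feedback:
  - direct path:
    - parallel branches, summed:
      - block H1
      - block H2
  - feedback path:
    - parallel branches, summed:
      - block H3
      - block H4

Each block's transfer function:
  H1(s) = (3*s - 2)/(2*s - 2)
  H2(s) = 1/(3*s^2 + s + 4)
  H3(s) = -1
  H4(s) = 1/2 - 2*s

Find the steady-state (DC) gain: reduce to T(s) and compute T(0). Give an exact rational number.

First reduce the diagram to T(s).

Step 1: parallel reduction of H1, H2 -> (9*s^3 - 3*s^2 + 12*s - 10)/(6*s^3 - 4*s^2 + 6*s - 8)
Step 2: combine H3, H4 in parallel -> -2*s - 1/2
Step 3: apply the feedback formula to (H1+H2), (H3+H4) -> (-18*s^3 + 6*s^2 - 24*s + 20)/(36*s^4 - 15*s^3 + 53*s^2 - 40*s + 6)
DC gain: substitute s = 0 into T(s) from step 3: T(0) = 20/6 = 10/3.

Answer: 10/3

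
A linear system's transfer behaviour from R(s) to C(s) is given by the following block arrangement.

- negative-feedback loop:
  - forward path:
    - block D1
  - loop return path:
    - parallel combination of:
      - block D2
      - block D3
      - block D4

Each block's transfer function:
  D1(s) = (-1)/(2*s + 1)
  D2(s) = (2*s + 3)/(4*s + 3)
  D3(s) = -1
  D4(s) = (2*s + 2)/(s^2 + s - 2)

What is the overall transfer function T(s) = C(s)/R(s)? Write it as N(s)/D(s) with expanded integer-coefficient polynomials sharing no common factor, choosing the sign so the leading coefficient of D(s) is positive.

First reduce the diagram to T(s).

Step 1 - parallel reduction of D2, D3, D4: (-2*s^3 + 6*s^2 + 18*s + 6)/(4*s^3 + 7*s^2 - 5*s - 6)
Step 2 - close the feedback loop around D1, (D2+D3+D4), giving the overall T(s)

Answer: (-4*s^3 - 7*s^2 + 5*s + 6)/(8*s^4 + 20*s^3 - 9*s^2 - 35*s - 12)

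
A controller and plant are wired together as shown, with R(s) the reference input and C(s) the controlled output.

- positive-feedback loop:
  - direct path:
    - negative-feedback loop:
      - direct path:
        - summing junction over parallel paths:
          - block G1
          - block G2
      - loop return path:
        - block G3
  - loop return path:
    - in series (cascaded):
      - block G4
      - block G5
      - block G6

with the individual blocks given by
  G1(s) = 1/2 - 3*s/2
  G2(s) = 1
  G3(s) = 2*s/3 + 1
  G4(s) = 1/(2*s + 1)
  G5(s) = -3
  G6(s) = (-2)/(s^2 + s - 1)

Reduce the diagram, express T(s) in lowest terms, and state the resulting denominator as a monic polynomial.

Answer: s^5 + 2*s^4 - 9*s^3/4 - 9*s^2/2 - 7*s/2 + 23/4

Working:
Step 1 - parallel reduction of G1, G2 = 3/2 - 3*s/2
Step 2 - reduce the feedback loop with forward (G1+G2) and return G3 = (3*s - 3)/(2*s^2 + s - 5)
Step 3 - multiply G4, G5, G6 (series) = 6/(2*s^3 + 3*s^2 - s - 1)
Step 4 - reduce the feedback loop with forward [(G1+G2)/(1+(G1+G2)*G3)] and return (G4*G5*G6) = (6*s^4 + 3*s^3 - 12*s^2 + 3)/(4*s^5 + 8*s^4 - 9*s^3 - 18*s^2 - 14*s + 23)
T(s) is the step-4 result (common factors already cancelled). Leading coefficient of the denominator: 4. Divide through by 4 for the monic polynomial.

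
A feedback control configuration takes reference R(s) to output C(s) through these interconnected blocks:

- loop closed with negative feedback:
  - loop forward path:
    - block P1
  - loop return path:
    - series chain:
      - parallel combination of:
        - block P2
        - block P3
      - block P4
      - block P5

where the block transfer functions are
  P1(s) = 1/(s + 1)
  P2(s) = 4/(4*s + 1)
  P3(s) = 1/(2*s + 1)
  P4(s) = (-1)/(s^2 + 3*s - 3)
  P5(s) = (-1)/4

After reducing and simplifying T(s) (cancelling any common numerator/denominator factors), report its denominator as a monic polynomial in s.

Step 1 - add P2, P3 (parallel) -> (12*s + 5)/(8*s^2 + 6*s + 1)
Step 2 - multiply (P2+P3), P4, P5 (series) -> (12*s + 5)/(32*s^4 + 120*s^3 - 20*s^2 - 60*s - 12)
Step 3 - collapse the loop (P1 forward, ((P2+P3)*P4*P5) return) -> (32*s^4 + 120*s^3 - 20*s^2 - 60*s - 12)/(32*s^5 + 152*s^4 + 100*s^3 - 80*s^2 - 60*s - 7)
No further cancellation is possible in the step-3 result, so that is T(s). Its denominator becomes monic after dividing by the leading coefficient 32.

Final answer: s^5 + 19*s^4/4 + 25*s^3/8 - 5*s^2/2 - 15*s/8 - 7/32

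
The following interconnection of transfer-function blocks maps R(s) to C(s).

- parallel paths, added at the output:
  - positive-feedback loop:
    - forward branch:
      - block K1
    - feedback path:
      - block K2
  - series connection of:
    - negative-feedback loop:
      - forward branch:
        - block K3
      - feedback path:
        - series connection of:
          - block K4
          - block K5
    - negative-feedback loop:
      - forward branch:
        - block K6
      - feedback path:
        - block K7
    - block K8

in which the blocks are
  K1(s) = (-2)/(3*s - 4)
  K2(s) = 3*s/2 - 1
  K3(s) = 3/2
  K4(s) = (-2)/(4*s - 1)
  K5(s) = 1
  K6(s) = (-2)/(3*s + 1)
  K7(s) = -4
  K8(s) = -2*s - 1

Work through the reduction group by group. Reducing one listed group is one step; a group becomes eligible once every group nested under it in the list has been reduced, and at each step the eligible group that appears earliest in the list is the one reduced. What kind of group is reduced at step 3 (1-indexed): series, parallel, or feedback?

1. feedback reduction of K1, K2
2. multiply K4, K5 (series)
3. apply the feedback formula to K3, (K4*K5)
4. close the feedback loop around K6, K7
5. cascade [K3/(1+K3*(K4*K5))], [K6/(1+K6*K7)], K8
6. combine [K1/(1-K1*K2)], ([K3/(1+K3*(K4*K5))]*[K6/(1+K6*K7)]*K8) in parallel
Step 3: feedback.

Therefore the answer is feedback.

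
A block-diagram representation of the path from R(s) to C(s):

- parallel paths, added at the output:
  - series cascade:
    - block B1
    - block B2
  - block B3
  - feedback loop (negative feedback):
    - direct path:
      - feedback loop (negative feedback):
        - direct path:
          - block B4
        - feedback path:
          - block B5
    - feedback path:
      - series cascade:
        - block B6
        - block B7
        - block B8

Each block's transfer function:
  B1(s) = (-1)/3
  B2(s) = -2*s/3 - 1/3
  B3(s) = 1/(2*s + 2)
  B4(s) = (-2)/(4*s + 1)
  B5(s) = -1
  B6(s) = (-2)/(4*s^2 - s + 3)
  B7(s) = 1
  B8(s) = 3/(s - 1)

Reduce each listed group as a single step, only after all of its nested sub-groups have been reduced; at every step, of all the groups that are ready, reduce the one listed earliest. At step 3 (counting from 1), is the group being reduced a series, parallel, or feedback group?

[1] reduce the series chain B1, B2
[2] apply the feedback formula to B4, B5
[3] combine B6, B7, B8 in series
[4] collapse the loop ([B4/(1+B4*B5)] forward, (B6*B7*B8) return)
[5] parallel reduction of (B1*B2), B3, [[B4/(1+B4*B5)]/(1+[B4/(1+B4*B5)]*(B6*B7*B8))]
Step 3 collapses a series group.

Final answer: series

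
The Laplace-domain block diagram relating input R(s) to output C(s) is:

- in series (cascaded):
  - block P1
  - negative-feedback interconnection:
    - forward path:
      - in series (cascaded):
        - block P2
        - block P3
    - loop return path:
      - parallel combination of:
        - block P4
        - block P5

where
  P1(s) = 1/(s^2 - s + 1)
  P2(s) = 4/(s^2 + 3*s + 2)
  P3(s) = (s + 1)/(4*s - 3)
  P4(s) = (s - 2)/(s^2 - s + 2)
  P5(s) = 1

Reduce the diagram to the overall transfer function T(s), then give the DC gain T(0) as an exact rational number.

Answer: -2/3

Working:
[1] reduce the series chain P2, P3: 4/(4*s^2 + 5*s - 6)
[2] add P4, P5 (parallel): s^2/(s^2 - s + 2)
[3] close the feedback loop around (P2*P3), (P4+P5): (4*s^2 - 4*s + 8)/(4*s^4 + s^3 + s^2 + 16*s - 12)
[4] multiply P1, [(P2*P3)/(1+(P2*P3)*(P4+P5))] (series): (4*s^2 - 4*s + 8)/(4*s^6 - 3*s^5 + 4*s^4 + 16*s^3 - 27*s^2 + 28*s - 12)
The step-4 result is T(s). Setting s = 0: T(0) = 8/(-12) = -2/3.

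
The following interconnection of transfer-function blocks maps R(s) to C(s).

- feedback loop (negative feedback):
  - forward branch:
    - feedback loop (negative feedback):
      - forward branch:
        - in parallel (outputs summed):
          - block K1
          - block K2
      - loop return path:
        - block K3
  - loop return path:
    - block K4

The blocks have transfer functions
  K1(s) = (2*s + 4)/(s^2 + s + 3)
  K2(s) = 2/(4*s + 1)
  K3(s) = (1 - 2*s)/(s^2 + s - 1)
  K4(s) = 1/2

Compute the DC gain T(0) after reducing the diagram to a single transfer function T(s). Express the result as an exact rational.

Answer: -5

Working:
Step 1. parallel reduction of K1, K2, giving (10*s^2 + 20*s + 10)/(4*s^3 + 5*s^2 + 13*s + 3)
Step 2. close the feedback loop around (K1+K2), K3, giving (10*s^4 + 30*s^3 + 20*s^2 - 10*s - 10)/(4*s^5 + 9*s^4 - 6*s^3 - 19*s^2 - 10*s + 7)
Step 3. reduce the feedback loop with forward [(K1+K2)/(1+(K1+K2)*K3)] and return K4, giving (10*s^4 + 30*s^3 + 20*s^2 - 10*s - 10)/(4*s^5 + 14*s^4 + 9*s^3 - 9*s^2 - 15*s + 2)
The step-3 result is T(s). Setting s = 0: T(0) = -10/2 = -5.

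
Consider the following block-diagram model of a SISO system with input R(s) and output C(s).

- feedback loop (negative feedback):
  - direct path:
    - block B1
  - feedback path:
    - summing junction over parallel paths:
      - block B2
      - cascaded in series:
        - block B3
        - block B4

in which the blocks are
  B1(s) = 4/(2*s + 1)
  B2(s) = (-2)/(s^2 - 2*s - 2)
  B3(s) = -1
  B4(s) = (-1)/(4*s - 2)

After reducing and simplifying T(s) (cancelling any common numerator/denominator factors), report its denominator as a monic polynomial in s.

Step 1. series reduction of B3, B4 = 1/(4*s - 2)
Step 2. sum the parallel branches B2, (B3*B4) = (s^2 - 10*s + 2)/(4*s^3 - 10*s^2 - 4*s + 4)
Step 3. collapse the loop (B1 forward, (B2+(B3*B4)) return) = (8*s^3 - 20*s^2 - 8*s + 8)/(4*s^4 - 8*s^3 - 7*s^2 - 18*s + 6)
The result of step 3 is T(s) in lowest terms. Its denominator has leading coefficient 4; dividing the denominator through by 4 makes it monic.

Therefore the answer is s^4 - 2*s^3 - 7*s^2/4 - 9*s/2 + 3/2.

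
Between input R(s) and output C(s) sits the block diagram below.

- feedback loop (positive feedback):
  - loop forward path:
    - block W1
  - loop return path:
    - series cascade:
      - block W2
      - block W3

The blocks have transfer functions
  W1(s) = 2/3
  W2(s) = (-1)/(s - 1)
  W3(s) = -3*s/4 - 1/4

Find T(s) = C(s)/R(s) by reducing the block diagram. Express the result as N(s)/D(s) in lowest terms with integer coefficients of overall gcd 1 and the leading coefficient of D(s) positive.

Reducing step by step:

Step 1: combine W2, W3 in series = (3*s + 1)/(4*s - 4)
Step 2: feedback reduction of W1, (W2*W3), giving the overall T(s)

Answer: (4*s - 4)/(3*s - 7)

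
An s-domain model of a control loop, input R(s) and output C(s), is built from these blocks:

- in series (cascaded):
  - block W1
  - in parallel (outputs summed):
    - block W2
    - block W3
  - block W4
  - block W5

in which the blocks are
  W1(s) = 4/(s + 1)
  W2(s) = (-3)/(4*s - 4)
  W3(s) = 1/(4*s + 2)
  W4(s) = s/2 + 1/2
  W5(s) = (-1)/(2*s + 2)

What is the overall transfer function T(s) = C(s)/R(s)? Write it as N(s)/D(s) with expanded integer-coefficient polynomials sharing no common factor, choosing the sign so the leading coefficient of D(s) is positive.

Step 1. combine W2, W3 in parallel -> (-4*s - 5)/(8*s^2 - 4*s - 4)
Step 2. reduce the series chain W1, (W2+W3), W4, W5, which is the overall transfer function T(s) = C(s)/R(s) in lowest terms

Final answer: (4*s + 5)/(8*s^3 + 4*s^2 - 8*s - 4)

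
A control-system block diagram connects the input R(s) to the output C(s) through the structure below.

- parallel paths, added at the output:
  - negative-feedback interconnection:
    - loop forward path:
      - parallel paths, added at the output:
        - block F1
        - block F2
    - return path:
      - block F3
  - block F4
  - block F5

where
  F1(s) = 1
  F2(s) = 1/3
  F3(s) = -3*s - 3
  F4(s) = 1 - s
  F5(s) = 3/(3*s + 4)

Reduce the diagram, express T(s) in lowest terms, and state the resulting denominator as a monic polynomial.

Answer: s^2 + 25*s/12 + 1

Working:
[1] sum the parallel branches F1, F2 = 4/3
[2] feedback reduction of (F1+F2), F3 = (-4)/(12*s + 9)
[3] add [(F1+F2)/(1+(F1+F2)*F3)], F4, F5 (parallel) = (-36*s^3 - 39*s^2 + 63*s + 47)/(36*s^2 + 75*s + 36)
The result of step 3 is T(s) in lowest terms. Its denominator has leading coefficient 36; dividing the denominator through by 36 makes it monic.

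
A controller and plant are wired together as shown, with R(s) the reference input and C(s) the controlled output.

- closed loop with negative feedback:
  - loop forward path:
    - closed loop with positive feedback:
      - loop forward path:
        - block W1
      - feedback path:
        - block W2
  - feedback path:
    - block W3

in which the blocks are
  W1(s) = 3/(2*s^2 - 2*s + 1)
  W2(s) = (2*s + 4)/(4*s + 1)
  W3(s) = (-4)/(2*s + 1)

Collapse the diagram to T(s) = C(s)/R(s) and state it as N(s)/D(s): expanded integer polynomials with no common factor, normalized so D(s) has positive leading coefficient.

The answer is (24*s^2 + 18*s + 3)/(16*s^4 - 4*s^3 - 14*s^2 - 74*s - 23).

Reasoning:
[1] feedback reduction of W1, W2 -> (12*s + 3)/(8*s^3 - 6*s^2 - 4*s - 11)
[2] feedback reduction of [W1/(1-W1*W2)], W3 - this is the overall T(s), already in the required normalized form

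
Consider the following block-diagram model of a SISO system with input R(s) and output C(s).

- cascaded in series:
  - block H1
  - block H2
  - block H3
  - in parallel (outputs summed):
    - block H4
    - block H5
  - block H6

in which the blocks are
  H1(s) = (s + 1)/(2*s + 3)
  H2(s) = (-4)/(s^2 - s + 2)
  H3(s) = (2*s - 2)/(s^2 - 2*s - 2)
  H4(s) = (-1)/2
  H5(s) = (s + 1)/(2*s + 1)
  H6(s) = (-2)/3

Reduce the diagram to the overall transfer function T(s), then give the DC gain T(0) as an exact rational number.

The answer is 2/9.

Reasoning:
Step 1 - combine H4, H5 in parallel = 1/(4*s + 2)
Step 2 - series reduction of H1, H2, H3, (H4+H5), H6 = (8*s^2 - 8)/(12*s^6 - 12*s^5 - 39*s^4 - 3*s^3 - 78*s^2 - 114*s - 36)
DC gain: substitute s = 0 into T(s) from step 2: T(0) = -8/(-36) = 2/9.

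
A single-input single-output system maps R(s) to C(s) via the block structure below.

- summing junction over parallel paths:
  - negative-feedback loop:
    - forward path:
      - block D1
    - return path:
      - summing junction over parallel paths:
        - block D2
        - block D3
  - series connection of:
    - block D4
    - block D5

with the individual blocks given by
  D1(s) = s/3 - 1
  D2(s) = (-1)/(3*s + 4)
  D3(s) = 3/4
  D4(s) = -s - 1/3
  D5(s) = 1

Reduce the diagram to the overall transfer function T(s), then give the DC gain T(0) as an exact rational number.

[1] add D2, D3 (parallel) gives (9*s + 8)/(12*s + 16)
[2] close the feedback loop around D1, (D2+D3) gives (12*s^2 - 20*s - 48)/(9*s^2 + 17*s + 24)
[3] series reduction of D4, D5 gives -s - 1/3
[4] parallel reduction of [D1/(1+D1*(D2+D3))], (D4*D5) gives (-27*s^3 - 24*s^2 - 149*s - 168)/(27*s^2 + 51*s + 72)
The step-4 result is T(s). Setting s = 0: T(0) = -168/72 = -7/3.

Therefore the answer is -7/3.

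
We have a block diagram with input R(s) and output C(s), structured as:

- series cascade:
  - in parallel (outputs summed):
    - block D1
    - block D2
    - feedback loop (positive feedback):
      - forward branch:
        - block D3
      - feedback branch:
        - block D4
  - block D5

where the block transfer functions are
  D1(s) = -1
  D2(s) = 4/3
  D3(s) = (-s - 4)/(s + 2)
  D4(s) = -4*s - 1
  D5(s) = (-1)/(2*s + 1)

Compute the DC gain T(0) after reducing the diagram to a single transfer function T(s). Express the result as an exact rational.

The answer is -7/3.

Reasoning:
Step 1 - apply the feedback formula to D3, D4 = (s + 4)/(4*s^2 + 16*s + 2)
Step 2 - add D1, D2, [D3/(1-D3*D4)] (parallel) = (4*s^2 + 19*s + 14)/(12*s^2 + 48*s + 6)
Step 3 - cascade (D1+D2+[D3/(1-D3*D4)]), D5 = (-4*s^2 - 19*s - 14)/(24*s^3 + 108*s^2 + 60*s + 6)
DC gain: substitute s = 0 into T(s) from step 3: T(0) = -14/6 = -7/3.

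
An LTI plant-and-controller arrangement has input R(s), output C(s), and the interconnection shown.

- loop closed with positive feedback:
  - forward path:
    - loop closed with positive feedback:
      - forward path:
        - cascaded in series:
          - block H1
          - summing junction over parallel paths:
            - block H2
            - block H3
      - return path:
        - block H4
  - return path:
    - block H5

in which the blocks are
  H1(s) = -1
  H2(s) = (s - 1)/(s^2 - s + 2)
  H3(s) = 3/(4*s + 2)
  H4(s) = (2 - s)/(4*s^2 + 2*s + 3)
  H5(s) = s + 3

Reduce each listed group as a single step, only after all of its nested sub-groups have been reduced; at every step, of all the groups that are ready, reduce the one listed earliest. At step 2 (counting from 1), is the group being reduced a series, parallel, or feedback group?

(1) sum the parallel branches H2, H3
(2) combine H1, (H2+H3) in series
(3) collapse the loop ((H1*(H2+H3)) forward, H4 return)
(4) apply the feedback formula to [(H1*(H2+H3))/(1-(H1*(H2+H3))*H4)], H5
Step 2 collapses a series group.

Final answer: series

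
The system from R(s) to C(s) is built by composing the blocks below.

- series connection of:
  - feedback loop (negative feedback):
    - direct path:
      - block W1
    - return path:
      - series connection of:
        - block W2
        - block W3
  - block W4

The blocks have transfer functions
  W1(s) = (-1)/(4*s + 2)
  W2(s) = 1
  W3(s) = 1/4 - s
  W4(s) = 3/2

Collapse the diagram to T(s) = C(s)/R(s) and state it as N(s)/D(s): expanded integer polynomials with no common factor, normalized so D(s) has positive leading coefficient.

The answer is (-6)/(20*s + 7).

Reasoning:
Step 1 - series reduction of W2, W3 gives 1/4 - s
Step 2 - collapse the loop (W1 forward, (W2*W3) return) gives (-4)/(20*s + 7)
Step 3 - multiply [W1/(1+W1*(W2*W3))], W4 (series): this yields T(s), and no further normalization is needed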